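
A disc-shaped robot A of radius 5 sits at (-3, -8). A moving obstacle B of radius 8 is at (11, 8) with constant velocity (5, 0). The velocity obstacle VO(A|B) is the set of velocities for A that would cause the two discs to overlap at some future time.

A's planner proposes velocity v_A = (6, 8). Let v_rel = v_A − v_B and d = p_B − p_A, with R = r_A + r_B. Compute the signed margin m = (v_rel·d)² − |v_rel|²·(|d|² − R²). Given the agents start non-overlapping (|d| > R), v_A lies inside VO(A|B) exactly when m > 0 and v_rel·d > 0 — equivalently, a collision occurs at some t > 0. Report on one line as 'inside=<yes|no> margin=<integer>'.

d = (14, 16),  |d|² = 452;  R = 5+8 = 13,  c = 452−13² = 283
v_rel = (1, 8),  |v_rel|² = 65;  v_rel·d = (1)·(14) + (8)·(16) = 142
65·t² − 284·t + 283 = 0  ⇒  m = 142² − 65·283 = 1769
m = 1769 > 0,  v_rel·d = 142 > 0  ⇒  inside

inside=yes margin=1769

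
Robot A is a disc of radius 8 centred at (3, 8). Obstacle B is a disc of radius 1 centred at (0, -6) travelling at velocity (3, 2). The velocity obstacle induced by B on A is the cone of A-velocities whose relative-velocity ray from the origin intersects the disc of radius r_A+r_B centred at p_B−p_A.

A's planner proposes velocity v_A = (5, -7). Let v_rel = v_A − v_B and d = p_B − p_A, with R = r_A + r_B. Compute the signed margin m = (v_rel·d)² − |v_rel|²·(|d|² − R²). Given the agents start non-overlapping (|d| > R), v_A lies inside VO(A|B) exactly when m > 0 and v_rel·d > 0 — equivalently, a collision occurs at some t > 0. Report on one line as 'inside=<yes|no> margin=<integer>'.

d = (-3, -14),  |d|² = 205;  R = 8+1 = 9,  c = 205−9² = 124
v_rel = (2, -9),  |v_rel|² = 85;  v_rel·d = (2)·(-3) + (-9)·(-14) = 120
85·t² − 240·t + 124 = 0  ⇒  m = 120² − 85·124 = 3860
m = 3860 > 0,  v_rel·d = 120 > 0  ⇒  inside

inside=yes margin=3860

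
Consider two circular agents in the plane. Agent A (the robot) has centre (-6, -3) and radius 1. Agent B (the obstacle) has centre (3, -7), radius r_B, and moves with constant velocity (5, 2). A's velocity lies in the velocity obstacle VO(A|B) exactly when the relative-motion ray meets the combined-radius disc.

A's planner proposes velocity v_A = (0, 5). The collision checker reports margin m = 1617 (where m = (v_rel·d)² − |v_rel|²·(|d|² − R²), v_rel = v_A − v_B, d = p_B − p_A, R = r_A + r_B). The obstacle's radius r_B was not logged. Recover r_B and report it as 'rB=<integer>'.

m = 1617
d = (9, -4);  v_rel = (-5, 3),  |v_rel|² = 34
v_rel×d = (-5)·(-4) − (3)·(9) = -7
since m = R²·34 − (-7)²:  R² = (49 + 1617) / 34 = 49
R = √49 = 7  ⇒  r_B = 7 − 1 = 6

rB=6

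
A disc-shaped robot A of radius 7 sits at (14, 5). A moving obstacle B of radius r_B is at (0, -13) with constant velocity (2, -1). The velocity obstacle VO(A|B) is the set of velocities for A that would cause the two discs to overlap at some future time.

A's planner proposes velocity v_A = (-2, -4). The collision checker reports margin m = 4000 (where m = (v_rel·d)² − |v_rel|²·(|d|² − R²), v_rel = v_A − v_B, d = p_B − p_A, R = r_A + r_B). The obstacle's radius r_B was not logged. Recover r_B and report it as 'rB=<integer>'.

m = 4000
d = (-14, -18);  v_rel = (-4, -3),  |v_rel|² = 25
v_rel×d = (-4)·(-18) − (-3)·(-14) = 30
since m = R²·25 − 30²:  R² = (900 + 4000) / 25 = 196
R = √196 = 14  ⇒  r_B = 14 − 7 = 7

rB=7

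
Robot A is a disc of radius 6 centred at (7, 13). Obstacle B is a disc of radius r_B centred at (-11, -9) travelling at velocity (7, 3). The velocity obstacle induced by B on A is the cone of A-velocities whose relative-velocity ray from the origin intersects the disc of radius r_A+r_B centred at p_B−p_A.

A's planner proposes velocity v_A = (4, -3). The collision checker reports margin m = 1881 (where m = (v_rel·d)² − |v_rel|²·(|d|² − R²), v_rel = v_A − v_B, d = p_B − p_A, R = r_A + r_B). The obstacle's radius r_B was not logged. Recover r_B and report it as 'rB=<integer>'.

m = 1881
d = (-18, -22);  v_rel = (-3, -6),  |v_rel|² = 45
v_rel×d = (-3)·(-22) − (-6)·(-18) = -42
since m = R²·45 − (-42)²:  R² = (1764 + 1881) / 45 = 81
R = √81 = 9  ⇒  r_B = 9 − 6 = 3

rB=3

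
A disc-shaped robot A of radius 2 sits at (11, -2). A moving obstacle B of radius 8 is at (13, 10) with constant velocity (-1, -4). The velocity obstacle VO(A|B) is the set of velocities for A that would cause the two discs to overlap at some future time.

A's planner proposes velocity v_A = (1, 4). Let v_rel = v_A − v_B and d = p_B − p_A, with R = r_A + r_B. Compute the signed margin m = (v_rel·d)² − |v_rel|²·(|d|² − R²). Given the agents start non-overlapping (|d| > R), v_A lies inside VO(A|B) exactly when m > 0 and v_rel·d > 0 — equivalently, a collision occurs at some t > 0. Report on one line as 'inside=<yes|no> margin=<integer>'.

d = (2, 12),  |d|² = 148;  R = 2+8 = 10,  c = 148−10² = 48
v_rel = (2, 8),  |v_rel|² = 68;  v_rel·d = (2)·(2) + (8)·(12) = 100
68·t² − 200·t + 48 = 0  ⇒  m = 100² − 68·48 = 6736
m = 6736 > 0,  v_rel·d = 100 > 0  ⇒  inside

inside=yes margin=6736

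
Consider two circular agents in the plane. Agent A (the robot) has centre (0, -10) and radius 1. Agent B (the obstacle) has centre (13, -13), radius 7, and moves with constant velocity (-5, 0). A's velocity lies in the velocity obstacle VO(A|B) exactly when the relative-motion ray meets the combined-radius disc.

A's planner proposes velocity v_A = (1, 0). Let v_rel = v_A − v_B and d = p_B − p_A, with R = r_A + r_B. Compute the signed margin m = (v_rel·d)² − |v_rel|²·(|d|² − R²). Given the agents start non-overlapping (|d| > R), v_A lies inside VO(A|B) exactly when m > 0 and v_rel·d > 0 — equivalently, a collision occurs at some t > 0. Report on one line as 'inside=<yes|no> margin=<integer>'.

d = (13, -3),  |d|² = 178;  R = 1+7 = 8,  c = 178−8² = 114
v_rel = (6, 0),  |v_rel|² = 36;  v_rel·d = (6)·(13) + (0)·(-3) = 78
36·t² − 156·t + 114 = 0  ⇒  m = 78² − 36·114 = 1980
m = 1980 > 0,  v_rel·d = 78 > 0  ⇒  inside

inside=yes margin=1980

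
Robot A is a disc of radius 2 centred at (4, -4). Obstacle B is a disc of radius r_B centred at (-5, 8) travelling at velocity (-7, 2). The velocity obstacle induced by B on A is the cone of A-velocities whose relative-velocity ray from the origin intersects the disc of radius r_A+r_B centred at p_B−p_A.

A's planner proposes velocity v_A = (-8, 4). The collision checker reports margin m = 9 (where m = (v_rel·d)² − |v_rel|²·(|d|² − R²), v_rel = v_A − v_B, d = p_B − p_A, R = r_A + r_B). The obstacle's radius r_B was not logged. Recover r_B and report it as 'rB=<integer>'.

m = 9
d = (-9, 12);  v_rel = (-1, 2),  |v_rel|² = 5
v_rel×d = (-1)·(12) − (2)·(-9) = 6
since m = R²·5 − 6²:  R² = (36 + 9) / 5 = 9
R = √9 = 3  ⇒  r_B = 3 − 2 = 1

rB=1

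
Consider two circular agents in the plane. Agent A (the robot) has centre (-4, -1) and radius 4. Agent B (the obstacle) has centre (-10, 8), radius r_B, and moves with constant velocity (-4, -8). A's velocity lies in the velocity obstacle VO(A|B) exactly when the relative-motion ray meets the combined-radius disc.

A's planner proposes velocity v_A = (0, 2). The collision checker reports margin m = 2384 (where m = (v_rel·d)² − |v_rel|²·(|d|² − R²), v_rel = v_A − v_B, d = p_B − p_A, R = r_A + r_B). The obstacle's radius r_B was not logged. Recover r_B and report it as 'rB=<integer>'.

m = 2384
d = (-6, 9);  v_rel = (4, 10),  |v_rel|² = 116
v_rel×d = (4)·(9) − (10)·(-6) = 96
since m = R²·116 − 96²:  R² = (9216 + 2384) / 116 = 100
R = √100 = 10  ⇒  r_B = 10 − 4 = 6

rB=6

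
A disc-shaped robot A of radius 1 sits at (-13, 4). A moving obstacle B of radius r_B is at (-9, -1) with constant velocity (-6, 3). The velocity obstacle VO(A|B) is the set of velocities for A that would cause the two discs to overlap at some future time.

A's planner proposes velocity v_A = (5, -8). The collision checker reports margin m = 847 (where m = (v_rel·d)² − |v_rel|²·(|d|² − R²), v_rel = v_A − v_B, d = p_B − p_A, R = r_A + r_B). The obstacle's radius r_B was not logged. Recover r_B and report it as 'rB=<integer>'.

m = 847
d = (4, -5);  v_rel = (11, -11),  |v_rel|² = 242
v_rel×d = (11)·(-5) − (-11)·(4) = -11
since m = R²·242 − (-11)²:  R² = (121 + 847) / 242 = 4
R = √4 = 2  ⇒  r_B = 2 − 1 = 1

rB=1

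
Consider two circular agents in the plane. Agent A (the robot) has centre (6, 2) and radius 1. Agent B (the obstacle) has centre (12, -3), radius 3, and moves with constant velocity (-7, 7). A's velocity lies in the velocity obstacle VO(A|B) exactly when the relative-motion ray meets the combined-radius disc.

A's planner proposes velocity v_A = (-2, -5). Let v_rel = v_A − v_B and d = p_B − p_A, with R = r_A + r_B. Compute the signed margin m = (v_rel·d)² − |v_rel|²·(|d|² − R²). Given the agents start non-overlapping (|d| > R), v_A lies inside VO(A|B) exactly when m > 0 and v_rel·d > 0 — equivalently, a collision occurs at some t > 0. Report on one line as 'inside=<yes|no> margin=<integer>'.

d = (6, -5),  |d|² = 61;  R = 1+3 = 4,  c = 61−4² = 45
v_rel = (5, -12),  |v_rel|² = 169;  v_rel·d = (5)·(6) + (-12)·(-5) = 90
169·t² − 180·t + 45 = 0  ⇒  m = 90² − 169·45 = 495
m = 495 > 0,  v_rel·d = 90 > 0  ⇒  inside

inside=yes margin=495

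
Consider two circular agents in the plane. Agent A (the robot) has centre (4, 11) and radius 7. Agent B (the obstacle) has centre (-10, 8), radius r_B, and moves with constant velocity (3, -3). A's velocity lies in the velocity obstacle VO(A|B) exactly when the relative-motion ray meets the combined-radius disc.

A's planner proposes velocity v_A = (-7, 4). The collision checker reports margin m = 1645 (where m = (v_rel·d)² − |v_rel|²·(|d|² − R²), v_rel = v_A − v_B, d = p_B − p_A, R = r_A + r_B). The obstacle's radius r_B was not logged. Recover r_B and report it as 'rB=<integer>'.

m = 1645
d = (-14, -3);  v_rel = (-10, 7),  |v_rel|² = 149
v_rel×d = (-10)·(-3) − (7)·(-14) = 128
since m = R²·149 − 128²:  R² = (16384 + 1645) / 149 = 121
R = √121 = 11  ⇒  r_B = 11 − 7 = 4

rB=4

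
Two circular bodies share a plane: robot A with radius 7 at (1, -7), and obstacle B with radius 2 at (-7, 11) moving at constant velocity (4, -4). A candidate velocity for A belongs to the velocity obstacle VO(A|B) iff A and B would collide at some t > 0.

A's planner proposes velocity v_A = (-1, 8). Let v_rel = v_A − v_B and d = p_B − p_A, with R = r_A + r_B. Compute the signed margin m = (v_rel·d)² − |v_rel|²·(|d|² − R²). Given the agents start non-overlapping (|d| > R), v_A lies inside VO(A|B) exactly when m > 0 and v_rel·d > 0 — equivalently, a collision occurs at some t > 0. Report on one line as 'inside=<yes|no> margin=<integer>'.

d = (-8, 18),  |d|² = 388;  R = 7+2 = 9,  c = 388−9² = 307
v_rel = (-5, 12),  |v_rel|² = 169;  v_rel·d = (-5)·(-8) + (12)·(18) = 256
169·t² − 512·t + 307 = 0  ⇒  m = 256² − 169·307 = 13653
m = 13653 > 0,  v_rel·d = 256 > 0  ⇒  inside

inside=yes margin=13653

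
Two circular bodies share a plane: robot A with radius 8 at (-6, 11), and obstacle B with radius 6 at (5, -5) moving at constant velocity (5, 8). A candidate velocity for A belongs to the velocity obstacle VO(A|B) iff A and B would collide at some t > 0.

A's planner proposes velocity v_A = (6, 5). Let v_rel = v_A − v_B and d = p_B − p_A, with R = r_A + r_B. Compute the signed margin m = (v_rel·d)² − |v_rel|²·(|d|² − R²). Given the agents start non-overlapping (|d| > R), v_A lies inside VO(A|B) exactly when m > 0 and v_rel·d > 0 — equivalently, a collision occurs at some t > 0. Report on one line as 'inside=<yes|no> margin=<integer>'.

d = (11, -16),  |d|² = 377;  R = 8+6 = 14,  c = 377−14² = 181
v_rel = (1, -3),  |v_rel|² = 10;  v_rel·d = (1)·(11) + (-3)·(-16) = 59
10·t² − 118·t + 181 = 0  ⇒  m = 59² − 10·181 = 1671
m = 1671 > 0,  v_rel·d = 59 > 0  ⇒  inside

inside=yes margin=1671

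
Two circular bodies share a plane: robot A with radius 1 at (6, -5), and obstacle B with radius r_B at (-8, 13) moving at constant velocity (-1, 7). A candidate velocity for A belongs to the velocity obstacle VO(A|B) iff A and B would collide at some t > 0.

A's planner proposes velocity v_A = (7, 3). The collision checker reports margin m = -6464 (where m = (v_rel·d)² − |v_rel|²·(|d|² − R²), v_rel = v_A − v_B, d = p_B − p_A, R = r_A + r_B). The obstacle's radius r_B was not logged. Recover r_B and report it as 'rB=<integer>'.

m = -6464
d = (-14, 18);  v_rel = (8, -4),  |v_rel|² = 80
v_rel×d = (8)·(18) − (-4)·(-14) = 88
since m = R²·80 − 88²:  R² = (7744 + -6464) / 80 = 16
R = √16 = 4  ⇒  r_B = 4 − 1 = 3

rB=3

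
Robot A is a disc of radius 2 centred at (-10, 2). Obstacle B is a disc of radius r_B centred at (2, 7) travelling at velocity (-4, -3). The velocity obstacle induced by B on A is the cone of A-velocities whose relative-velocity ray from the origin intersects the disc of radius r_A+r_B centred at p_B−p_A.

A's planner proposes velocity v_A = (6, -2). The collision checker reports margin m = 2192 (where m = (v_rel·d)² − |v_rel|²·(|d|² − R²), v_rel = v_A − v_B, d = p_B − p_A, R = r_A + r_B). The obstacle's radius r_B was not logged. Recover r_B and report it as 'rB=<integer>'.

m = 2192
d = (12, 5);  v_rel = (10, 1),  |v_rel|² = 101
v_rel×d = (10)·(5) − (1)·(12) = 38
since m = R²·101 − 38²:  R² = (1444 + 2192) / 101 = 36
R = √36 = 6  ⇒  r_B = 6 − 2 = 4

rB=4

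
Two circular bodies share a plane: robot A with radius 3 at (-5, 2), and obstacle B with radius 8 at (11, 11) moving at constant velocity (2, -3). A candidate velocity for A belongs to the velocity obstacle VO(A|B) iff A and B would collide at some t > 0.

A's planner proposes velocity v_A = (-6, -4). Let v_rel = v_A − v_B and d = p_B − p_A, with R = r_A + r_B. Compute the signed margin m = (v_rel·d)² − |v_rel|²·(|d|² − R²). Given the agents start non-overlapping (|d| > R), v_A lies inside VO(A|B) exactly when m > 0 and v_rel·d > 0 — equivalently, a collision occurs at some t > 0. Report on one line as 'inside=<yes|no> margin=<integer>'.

d = (16, 9),  |d|² = 337;  R = 3+8 = 11,  c = 337−11² = 216
v_rel = (-8, -1),  |v_rel|² = 65;  v_rel·d = (-8)·(16) + (-1)·(9) = -137
65·t² + 274·t + 216 = 0  ⇒  m = (-137)² − 65·216 = 4729
m = 4729 > 0,  v_rel·d = -137 < 0  ⇒  outside

inside=no margin=4729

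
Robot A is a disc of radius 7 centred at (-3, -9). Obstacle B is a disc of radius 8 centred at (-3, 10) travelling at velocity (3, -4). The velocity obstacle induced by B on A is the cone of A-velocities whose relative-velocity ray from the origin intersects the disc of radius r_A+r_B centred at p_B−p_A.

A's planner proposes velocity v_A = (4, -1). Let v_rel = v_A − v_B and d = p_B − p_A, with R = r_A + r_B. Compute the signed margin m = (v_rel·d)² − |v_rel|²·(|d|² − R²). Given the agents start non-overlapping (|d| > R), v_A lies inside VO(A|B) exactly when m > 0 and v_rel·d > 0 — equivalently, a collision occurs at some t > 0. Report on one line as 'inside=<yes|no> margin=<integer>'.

d = (0, 19),  |d|² = 361;  R = 7+8 = 15,  c = 361−15² = 136
v_rel = (1, 3),  |v_rel|² = 10;  v_rel·d = (1)·(0) + (3)·(19) = 57
10·t² − 114·t + 136 = 0  ⇒  m = 57² − 10·136 = 1889
m = 1889 > 0,  v_rel·d = 57 > 0  ⇒  inside

inside=yes margin=1889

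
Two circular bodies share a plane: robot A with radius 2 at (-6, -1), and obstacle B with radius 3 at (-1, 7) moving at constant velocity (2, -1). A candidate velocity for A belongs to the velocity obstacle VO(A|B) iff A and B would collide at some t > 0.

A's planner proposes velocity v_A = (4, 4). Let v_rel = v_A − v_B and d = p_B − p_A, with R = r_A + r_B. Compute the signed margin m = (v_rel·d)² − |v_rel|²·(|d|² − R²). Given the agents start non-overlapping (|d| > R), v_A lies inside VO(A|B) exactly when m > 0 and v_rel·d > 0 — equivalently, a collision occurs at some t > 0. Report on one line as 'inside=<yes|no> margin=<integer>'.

d = (5, 8),  |d|² = 89;  R = 2+3 = 5,  c = 89−5² = 64
v_rel = (2, 5),  |v_rel|² = 29;  v_rel·d = (2)·(5) + (5)·(8) = 50
29·t² − 100·t + 64 = 0  ⇒  m = 50² − 29·64 = 644
m = 644 > 0,  v_rel·d = 50 > 0  ⇒  inside

inside=yes margin=644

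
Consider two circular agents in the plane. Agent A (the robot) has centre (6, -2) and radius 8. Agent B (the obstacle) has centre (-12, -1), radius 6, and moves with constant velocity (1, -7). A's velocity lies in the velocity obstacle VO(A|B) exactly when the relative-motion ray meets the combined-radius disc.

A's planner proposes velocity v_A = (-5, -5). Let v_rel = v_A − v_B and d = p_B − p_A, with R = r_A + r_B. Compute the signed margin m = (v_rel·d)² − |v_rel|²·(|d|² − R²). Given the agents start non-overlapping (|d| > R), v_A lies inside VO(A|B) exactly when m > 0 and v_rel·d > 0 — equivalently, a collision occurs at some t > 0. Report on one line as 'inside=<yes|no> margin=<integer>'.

d = (-18, 1),  |d|² = 325;  R = 8+6 = 14,  c = 325−14² = 129
v_rel = (-6, 2),  |v_rel|² = 40;  v_rel·d = (-6)·(-18) + (2)·(1) = 110
40·t² − 220·t + 129 = 0  ⇒  m = 110² − 40·129 = 6940
m = 6940 > 0,  v_rel·d = 110 > 0  ⇒  inside

inside=yes margin=6940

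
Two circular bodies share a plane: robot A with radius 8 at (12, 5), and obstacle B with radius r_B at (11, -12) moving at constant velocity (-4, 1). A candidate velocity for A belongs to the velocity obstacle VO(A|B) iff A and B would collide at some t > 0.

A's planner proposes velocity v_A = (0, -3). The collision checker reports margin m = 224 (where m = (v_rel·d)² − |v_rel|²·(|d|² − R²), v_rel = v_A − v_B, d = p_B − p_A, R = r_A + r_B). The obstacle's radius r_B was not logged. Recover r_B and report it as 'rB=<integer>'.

m = 224
d = (-1, -17);  v_rel = (4, -4),  |v_rel|² = 32
v_rel×d = (4)·(-17) − (-4)·(-1) = -72
since m = R²·32 − (-72)²:  R² = (5184 + 224) / 32 = 169
R = √169 = 13  ⇒  r_B = 13 − 8 = 5

rB=5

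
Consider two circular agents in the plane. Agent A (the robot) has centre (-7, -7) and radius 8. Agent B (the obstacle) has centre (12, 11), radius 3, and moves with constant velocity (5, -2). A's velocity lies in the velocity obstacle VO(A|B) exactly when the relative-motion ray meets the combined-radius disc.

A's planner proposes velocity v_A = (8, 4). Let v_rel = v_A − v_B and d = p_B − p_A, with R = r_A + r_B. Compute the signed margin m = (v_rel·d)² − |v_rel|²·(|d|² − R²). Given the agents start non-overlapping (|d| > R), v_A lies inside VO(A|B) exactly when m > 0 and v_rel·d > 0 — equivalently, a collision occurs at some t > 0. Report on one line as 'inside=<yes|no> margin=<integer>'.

d = (19, 18),  |d|² = 685;  R = 8+3 = 11,  c = 685−11² = 564
v_rel = (3, 6),  |v_rel|² = 45;  v_rel·d = (3)·(19) + (6)·(18) = 165
45·t² − 330·t + 564 = 0  ⇒  m = 165² − 45·564 = 1845
m = 1845 > 0,  v_rel·d = 165 > 0  ⇒  inside

inside=yes margin=1845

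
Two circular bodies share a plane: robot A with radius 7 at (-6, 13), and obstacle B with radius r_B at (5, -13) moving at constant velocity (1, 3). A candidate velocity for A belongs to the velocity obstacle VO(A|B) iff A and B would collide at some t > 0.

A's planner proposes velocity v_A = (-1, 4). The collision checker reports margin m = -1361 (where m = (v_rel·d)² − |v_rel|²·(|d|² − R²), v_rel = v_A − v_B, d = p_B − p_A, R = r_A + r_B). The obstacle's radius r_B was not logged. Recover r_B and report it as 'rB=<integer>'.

m = -1361
d = (11, -26);  v_rel = (-2, 1),  |v_rel|² = 5
v_rel×d = (-2)·(-26) − (1)·(11) = 41
since m = R²·5 − 41²:  R² = (1681 + -1361) / 5 = 64
R = √64 = 8  ⇒  r_B = 8 − 7 = 1

rB=1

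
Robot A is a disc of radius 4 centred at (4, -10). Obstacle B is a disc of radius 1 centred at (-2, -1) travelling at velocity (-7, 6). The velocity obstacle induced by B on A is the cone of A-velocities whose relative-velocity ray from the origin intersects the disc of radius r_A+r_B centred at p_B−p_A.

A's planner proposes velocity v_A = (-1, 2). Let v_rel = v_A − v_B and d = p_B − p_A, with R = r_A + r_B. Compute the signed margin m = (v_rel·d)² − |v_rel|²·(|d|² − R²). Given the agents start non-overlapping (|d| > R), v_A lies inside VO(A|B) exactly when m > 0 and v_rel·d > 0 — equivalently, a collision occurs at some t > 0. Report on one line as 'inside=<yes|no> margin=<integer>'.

d = (-6, 9),  |d|² = 117;  R = 4+1 = 5,  c = 117−5² = 92
v_rel = (6, -4),  |v_rel|² = 52;  v_rel·d = (6)·(-6) + (-4)·(9) = -72
52·t² + 144·t + 92 = 0  ⇒  m = (-72)² − 52·92 = 400
m = 400 > 0,  v_rel·d = -72 < 0  ⇒  outside

inside=no margin=400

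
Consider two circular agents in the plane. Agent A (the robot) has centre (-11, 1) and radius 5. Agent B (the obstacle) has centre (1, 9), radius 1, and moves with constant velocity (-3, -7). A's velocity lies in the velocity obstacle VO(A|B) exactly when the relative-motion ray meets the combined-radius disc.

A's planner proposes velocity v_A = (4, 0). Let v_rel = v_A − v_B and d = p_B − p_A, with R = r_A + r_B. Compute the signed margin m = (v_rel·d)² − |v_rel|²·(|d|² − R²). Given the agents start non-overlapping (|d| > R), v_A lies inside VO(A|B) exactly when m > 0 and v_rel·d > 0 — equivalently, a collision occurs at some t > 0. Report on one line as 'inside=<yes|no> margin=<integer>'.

d = (12, 8),  |d|² = 208;  R = 5+1 = 6,  c = 208−6² = 172
v_rel = (7, 7),  |v_rel|² = 98;  v_rel·d = (7)·(12) + (7)·(8) = 140
98·t² − 280·t + 172 = 0  ⇒  m = 140² − 98·172 = 2744
m = 2744 > 0,  v_rel·d = 140 > 0  ⇒  inside

inside=yes margin=2744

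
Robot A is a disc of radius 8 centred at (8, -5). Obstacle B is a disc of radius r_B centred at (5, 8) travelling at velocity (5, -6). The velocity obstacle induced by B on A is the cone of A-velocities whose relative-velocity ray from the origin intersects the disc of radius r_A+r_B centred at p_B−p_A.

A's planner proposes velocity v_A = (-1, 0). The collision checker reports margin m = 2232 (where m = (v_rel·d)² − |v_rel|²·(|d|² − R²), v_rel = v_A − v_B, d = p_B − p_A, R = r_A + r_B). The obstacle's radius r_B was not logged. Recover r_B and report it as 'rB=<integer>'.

m = 2232
d = (-3, 13);  v_rel = (-6, 6),  |v_rel|² = 72
v_rel×d = (-6)·(13) − (6)·(-3) = -60
since m = R²·72 − (-60)²:  R² = (3600 + 2232) / 72 = 81
R = √81 = 9  ⇒  r_B = 9 − 8 = 1

rB=1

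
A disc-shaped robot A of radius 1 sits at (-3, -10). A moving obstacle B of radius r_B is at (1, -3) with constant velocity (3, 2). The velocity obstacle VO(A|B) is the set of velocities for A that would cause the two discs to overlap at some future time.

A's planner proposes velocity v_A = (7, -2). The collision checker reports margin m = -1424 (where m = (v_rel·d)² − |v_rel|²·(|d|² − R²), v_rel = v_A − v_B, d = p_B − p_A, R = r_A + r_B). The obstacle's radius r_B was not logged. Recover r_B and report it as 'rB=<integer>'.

m = -1424
d = (4, 7);  v_rel = (4, -4),  |v_rel|² = 32
v_rel×d = (4)·(7) − (-4)·(4) = 44
since m = R²·32 − 44²:  R² = (1936 + -1424) / 32 = 16
R = √16 = 4  ⇒  r_B = 4 − 1 = 3

rB=3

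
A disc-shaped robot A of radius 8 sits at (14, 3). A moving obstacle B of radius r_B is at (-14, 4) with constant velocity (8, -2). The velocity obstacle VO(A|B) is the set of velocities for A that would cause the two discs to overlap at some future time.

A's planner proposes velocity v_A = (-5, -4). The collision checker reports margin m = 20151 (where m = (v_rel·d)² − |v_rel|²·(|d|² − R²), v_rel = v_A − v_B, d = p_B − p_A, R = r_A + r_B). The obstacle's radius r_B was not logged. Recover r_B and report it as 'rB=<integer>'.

m = 20151
d = (-28, 1);  v_rel = (-13, -2),  |v_rel|² = 173
v_rel×d = (-13)·(1) − (-2)·(-28) = -69
since m = R²·173 − (-69)²:  R² = (4761 + 20151) / 173 = 144
R = √144 = 12  ⇒  r_B = 12 − 8 = 4

rB=4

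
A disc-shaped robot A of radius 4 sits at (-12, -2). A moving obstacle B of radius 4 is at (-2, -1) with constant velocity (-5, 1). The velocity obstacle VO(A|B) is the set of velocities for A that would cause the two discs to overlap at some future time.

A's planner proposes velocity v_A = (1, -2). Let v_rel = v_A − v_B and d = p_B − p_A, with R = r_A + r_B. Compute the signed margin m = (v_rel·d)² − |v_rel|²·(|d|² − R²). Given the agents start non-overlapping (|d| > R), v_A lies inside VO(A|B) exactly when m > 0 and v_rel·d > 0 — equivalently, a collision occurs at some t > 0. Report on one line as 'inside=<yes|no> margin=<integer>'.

d = (10, 1),  |d|² = 101;  R = 4+4 = 8,  c = 101−8² = 37
v_rel = (6, -3),  |v_rel|² = 45;  v_rel·d = (6)·(10) + (-3)·(1) = 57
45·t² − 114·t + 37 = 0  ⇒  m = 57² − 45·37 = 1584
m = 1584 > 0,  v_rel·d = 57 > 0  ⇒  inside

inside=yes margin=1584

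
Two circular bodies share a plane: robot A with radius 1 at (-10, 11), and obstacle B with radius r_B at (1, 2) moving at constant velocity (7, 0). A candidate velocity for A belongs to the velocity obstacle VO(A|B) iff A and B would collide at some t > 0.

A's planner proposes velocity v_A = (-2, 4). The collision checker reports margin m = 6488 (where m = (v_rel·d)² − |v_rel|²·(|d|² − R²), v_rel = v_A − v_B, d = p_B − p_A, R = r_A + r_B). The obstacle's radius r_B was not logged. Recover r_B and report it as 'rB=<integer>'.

m = 6488
d = (11, -9);  v_rel = (-9, 4),  |v_rel|² = 97
v_rel×d = (-9)·(-9) − (4)·(11) = 37
since m = R²·97 − 37²:  R² = (1369 + 6488) / 97 = 81
R = √81 = 9  ⇒  r_B = 9 − 1 = 8

rB=8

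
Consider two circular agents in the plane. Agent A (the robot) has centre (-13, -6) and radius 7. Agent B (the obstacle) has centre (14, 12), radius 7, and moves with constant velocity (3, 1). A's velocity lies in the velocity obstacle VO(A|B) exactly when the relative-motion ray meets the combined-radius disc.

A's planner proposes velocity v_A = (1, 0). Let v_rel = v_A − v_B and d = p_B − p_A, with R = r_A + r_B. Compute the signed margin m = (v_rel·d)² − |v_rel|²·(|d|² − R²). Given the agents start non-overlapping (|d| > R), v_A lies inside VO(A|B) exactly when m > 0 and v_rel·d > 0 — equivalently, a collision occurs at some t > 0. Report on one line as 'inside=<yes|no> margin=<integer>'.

d = (27, 18),  |d|² = 1053;  R = 7+7 = 14,  c = 1053−14² = 857
v_rel = (-2, -1),  |v_rel|² = 5;  v_rel·d = (-2)·(27) + (-1)·(18) = -72
5·t² + 144·t + 857 = 0  ⇒  m = (-72)² − 5·857 = 899
m = 899 > 0,  v_rel·d = -72 < 0  ⇒  outside

inside=no margin=899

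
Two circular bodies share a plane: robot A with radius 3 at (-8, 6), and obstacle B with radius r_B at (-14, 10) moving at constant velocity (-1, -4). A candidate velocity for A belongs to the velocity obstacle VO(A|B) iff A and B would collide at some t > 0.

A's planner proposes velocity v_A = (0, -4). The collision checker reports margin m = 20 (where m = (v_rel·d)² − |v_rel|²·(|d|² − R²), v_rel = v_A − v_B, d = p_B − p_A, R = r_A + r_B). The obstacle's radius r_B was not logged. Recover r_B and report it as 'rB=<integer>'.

m = 20
d = (-6, 4);  v_rel = (1, 0),  |v_rel|² = 1
v_rel×d = (1)·(4) − (0)·(-6) = 4
since m = R²·1 − 4²:  R² = (16 + 20) / 1 = 36
R = √36 = 6  ⇒  r_B = 6 − 3 = 3

rB=3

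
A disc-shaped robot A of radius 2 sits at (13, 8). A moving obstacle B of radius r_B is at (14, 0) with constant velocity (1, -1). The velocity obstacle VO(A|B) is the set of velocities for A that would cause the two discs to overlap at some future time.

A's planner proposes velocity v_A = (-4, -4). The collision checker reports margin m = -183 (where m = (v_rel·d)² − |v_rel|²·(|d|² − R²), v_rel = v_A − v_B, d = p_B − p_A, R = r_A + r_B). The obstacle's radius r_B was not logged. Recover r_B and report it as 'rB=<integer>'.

m = -183
d = (1, -8);  v_rel = (-5, -3),  |v_rel|² = 34
v_rel×d = (-5)·(-8) − (-3)·(1) = 43
since m = R²·34 − 43²:  R² = (1849 + -183) / 34 = 49
R = √49 = 7  ⇒  r_B = 7 − 2 = 5

rB=5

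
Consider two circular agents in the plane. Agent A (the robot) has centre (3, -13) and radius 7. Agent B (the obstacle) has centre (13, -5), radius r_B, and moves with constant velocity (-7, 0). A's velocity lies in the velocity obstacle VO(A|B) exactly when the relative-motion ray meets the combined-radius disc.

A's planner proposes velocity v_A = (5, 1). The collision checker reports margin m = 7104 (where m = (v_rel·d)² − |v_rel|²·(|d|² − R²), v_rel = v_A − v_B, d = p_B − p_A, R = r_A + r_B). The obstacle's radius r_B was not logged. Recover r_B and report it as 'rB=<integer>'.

m = 7104
d = (10, 8);  v_rel = (12, 1),  |v_rel|² = 145
v_rel×d = (12)·(8) − (1)·(10) = 86
since m = R²·145 − 86²:  R² = (7396 + 7104) / 145 = 100
R = √100 = 10  ⇒  r_B = 10 − 7 = 3

rB=3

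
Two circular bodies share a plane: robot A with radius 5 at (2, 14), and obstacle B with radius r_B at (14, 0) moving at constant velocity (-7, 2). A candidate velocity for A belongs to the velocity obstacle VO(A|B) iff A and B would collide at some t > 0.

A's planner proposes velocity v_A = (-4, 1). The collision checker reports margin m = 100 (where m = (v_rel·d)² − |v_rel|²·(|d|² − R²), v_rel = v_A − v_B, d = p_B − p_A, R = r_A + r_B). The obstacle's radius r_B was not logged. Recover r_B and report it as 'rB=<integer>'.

m = 100
d = (12, -14);  v_rel = (3, -1),  |v_rel|² = 10
v_rel×d = (3)·(-14) − (-1)·(12) = -30
since m = R²·10 − (-30)²:  R² = (900 + 100) / 10 = 100
R = √100 = 10  ⇒  r_B = 10 − 5 = 5

rB=5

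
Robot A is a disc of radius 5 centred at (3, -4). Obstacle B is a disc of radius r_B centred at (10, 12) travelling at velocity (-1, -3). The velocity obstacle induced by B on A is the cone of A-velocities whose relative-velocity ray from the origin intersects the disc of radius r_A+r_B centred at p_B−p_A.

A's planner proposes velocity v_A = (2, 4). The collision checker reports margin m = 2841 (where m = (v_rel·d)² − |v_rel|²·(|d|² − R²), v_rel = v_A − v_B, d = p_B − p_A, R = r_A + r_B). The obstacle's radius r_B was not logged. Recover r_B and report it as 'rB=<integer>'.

m = 2841
d = (7, 16);  v_rel = (3, 7),  |v_rel|² = 58
v_rel×d = (3)·(16) − (7)·(7) = -1
since m = R²·58 − (-1)²:  R² = (1 + 2841) / 58 = 49
R = √49 = 7  ⇒  r_B = 7 − 5 = 2

rB=2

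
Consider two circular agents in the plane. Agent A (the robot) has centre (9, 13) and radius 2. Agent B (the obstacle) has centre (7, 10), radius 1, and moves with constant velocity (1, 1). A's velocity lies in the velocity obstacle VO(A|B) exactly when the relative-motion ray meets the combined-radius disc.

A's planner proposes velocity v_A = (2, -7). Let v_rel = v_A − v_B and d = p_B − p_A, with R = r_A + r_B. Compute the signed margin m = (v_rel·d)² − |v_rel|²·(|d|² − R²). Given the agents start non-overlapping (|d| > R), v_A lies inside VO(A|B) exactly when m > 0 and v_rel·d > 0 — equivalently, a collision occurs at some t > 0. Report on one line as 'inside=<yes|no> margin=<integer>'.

d = (-2, -3),  |d|² = 13;  R = 2+1 = 3,  c = 13−3² = 4
v_rel = (1, -8),  |v_rel|² = 65;  v_rel·d = (1)·(-2) + (-8)·(-3) = 22
65·t² − 44·t + 4 = 0  ⇒  m = 22² − 65·4 = 224
m = 224 > 0,  v_rel·d = 22 > 0  ⇒  inside

inside=yes margin=224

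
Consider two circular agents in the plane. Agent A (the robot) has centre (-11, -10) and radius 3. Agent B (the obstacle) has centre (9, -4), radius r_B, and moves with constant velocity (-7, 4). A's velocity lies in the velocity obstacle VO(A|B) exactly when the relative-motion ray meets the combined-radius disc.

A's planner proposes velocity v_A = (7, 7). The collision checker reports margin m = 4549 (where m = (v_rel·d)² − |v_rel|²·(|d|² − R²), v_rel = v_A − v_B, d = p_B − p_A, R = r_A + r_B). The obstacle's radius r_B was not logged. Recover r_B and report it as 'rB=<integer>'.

m = 4549
d = (20, 6);  v_rel = (14, 3),  |v_rel|² = 205
v_rel×d = (14)·(6) − (3)·(20) = 24
since m = R²·205 − 24²:  R² = (576 + 4549) / 205 = 25
R = √25 = 5  ⇒  r_B = 5 − 3 = 2

rB=2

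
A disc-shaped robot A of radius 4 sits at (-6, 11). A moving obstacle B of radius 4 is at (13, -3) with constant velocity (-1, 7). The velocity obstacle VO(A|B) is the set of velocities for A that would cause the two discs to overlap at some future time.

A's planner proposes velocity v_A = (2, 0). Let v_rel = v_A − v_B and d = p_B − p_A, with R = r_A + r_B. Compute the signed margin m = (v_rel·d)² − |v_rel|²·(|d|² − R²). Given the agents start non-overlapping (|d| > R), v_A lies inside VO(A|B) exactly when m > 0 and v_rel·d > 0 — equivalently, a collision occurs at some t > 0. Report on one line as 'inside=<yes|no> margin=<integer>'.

d = (19, -14),  |d|² = 557;  R = 4+4 = 8,  c = 557−8² = 493
v_rel = (3, -7),  |v_rel|² = 58;  v_rel·d = (3)·(19) + (-7)·(-14) = 155
58·t² − 310·t + 493 = 0  ⇒  m = 155² − 58·493 = -4569
m = -4569 < 0,  v_rel·d = 155 > 0  ⇒  outside

inside=no margin=-4569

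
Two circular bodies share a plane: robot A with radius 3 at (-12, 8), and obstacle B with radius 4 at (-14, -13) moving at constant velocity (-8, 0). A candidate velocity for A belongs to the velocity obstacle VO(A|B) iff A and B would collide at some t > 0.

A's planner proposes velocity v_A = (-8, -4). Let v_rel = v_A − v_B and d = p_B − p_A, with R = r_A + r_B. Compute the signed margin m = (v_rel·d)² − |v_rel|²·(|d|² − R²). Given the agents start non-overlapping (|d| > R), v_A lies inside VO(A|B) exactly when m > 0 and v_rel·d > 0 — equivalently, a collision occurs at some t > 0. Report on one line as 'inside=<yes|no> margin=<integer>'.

d = (-2, -21),  |d|² = 445;  R = 3+4 = 7,  c = 445−7² = 396
v_rel = (0, -4),  |v_rel|² = 16;  v_rel·d = (0)·(-2) + (-4)·(-21) = 84
16·t² − 168·t + 396 = 0  ⇒  m = 84² − 16·396 = 720
m = 720 > 0,  v_rel·d = 84 > 0  ⇒  inside

inside=yes margin=720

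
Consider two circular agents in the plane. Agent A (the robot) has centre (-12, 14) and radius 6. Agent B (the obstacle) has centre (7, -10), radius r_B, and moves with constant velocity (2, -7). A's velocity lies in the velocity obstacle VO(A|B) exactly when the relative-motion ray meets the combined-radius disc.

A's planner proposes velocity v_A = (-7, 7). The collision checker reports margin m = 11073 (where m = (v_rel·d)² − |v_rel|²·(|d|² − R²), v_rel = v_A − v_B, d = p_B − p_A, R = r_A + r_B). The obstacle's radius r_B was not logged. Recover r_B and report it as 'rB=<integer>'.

m = 11073
d = (19, -24);  v_rel = (-9, 14),  |v_rel|² = 277
v_rel×d = (-9)·(-24) − (14)·(19) = -50
since m = R²·277 − (-50)²:  R² = (2500 + 11073) / 277 = 49
R = √49 = 7  ⇒  r_B = 7 − 6 = 1

rB=1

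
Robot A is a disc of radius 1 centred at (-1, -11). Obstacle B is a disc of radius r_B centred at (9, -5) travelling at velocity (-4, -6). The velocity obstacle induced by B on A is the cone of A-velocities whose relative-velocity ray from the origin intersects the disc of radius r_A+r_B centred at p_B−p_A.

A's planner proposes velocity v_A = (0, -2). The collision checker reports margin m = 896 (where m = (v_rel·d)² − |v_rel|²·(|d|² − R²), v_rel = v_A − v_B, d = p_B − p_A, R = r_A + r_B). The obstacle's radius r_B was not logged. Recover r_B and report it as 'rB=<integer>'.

m = 896
d = (10, 6);  v_rel = (4, 4),  |v_rel|² = 32
v_rel×d = (4)·(6) − (4)·(10) = -16
since m = R²·32 − (-16)²:  R² = (256 + 896) / 32 = 36
R = √36 = 6  ⇒  r_B = 6 − 1 = 5

rB=5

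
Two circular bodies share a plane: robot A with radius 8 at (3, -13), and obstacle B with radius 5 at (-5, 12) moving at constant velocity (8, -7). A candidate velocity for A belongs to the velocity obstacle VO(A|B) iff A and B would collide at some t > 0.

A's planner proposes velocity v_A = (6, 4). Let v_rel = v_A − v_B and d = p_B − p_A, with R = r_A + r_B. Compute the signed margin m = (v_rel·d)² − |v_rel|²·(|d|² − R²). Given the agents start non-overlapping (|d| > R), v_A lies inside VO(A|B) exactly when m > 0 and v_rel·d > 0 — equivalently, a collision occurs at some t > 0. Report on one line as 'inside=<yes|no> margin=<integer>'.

d = (-8, 25),  |d|² = 689;  R = 8+5 = 13,  c = 689−13² = 520
v_rel = (-2, 11),  |v_rel|² = 125;  v_rel·d = (-2)·(-8) + (11)·(25) = 291
125·t² − 582·t + 520 = 0  ⇒  m = 291² − 125·520 = 19681
m = 19681 > 0,  v_rel·d = 291 > 0  ⇒  inside

inside=yes margin=19681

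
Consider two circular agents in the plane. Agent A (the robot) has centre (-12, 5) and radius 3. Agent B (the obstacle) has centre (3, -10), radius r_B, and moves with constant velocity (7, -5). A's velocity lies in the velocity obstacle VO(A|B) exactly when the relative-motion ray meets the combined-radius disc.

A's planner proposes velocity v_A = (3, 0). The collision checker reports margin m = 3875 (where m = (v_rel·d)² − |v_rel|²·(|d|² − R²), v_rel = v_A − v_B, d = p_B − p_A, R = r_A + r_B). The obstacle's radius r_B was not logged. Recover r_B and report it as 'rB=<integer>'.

m = 3875
d = (15, -15);  v_rel = (-4, 5),  |v_rel|² = 41
v_rel×d = (-4)·(-15) − (5)·(15) = -15
since m = R²·41 − (-15)²:  R² = (225 + 3875) / 41 = 100
R = √100 = 10  ⇒  r_B = 10 − 3 = 7

rB=7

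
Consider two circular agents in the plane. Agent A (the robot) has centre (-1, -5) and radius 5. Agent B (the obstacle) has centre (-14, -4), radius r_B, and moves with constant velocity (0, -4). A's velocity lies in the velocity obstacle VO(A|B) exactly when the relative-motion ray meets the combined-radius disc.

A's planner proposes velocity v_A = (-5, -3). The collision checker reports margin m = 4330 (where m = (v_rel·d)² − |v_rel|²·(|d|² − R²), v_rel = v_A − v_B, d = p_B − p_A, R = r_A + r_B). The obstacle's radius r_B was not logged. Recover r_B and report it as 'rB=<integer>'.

m = 4330
d = (-13, 1);  v_rel = (-5, 1),  |v_rel|² = 26
v_rel×d = (-5)·(1) − (1)·(-13) = 8
since m = R²·26 − 8²:  R² = (64 + 4330) / 26 = 169
R = √169 = 13  ⇒  r_B = 13 − 5 = 8

rB=8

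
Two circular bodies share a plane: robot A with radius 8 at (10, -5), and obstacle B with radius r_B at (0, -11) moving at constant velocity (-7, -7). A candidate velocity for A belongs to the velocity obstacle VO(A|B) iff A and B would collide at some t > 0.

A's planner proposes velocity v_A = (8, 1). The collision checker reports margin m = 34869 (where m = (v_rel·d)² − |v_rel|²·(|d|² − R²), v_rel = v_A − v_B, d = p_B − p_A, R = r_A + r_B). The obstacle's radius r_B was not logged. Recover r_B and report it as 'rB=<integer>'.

m = 34869
d = (-10, -6);  v_rel = (15, 8),  |v_rel|² = 289
v_rel×d = (15)·(-6) − (8)·(-10) = -10
since m = R²·289 − (-10)²:  R² = (100 + 34869) / 289 = 121
R = √121 = 11  ⇒  r_B = 11 − 8 = 3

rB=3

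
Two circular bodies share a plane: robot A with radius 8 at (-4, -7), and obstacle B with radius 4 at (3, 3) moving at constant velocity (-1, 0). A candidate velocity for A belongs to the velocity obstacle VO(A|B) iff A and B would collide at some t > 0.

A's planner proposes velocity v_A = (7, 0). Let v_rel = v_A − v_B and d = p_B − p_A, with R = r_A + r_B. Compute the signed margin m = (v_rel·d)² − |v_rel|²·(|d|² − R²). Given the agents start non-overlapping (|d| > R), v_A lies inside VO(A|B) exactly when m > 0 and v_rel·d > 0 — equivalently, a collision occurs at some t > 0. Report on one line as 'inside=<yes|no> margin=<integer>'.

d = (7, 10),  |d|² = 149;  R = 8+4 = 12,  c = 149−12² = 5
v_rel = (8, 0),  |v_rel|² = 64;  v_rel·d = (8)·(7) + (0)·(10) = 56
64·t² − 112·t + 5 = 0  ⇒  m = 56² − 64·5 = 2816
m = 2816 > 0,  v_rel·d = 56 > 0  ⇒  inside

inside=yes margin=2816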